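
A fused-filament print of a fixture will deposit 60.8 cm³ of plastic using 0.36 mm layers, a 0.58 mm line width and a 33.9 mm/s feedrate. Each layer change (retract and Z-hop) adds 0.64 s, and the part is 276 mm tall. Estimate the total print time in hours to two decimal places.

2.52 hours

Line area = 0.36 × 0.58, so 0.2088 mm².
Toolpath length = 60.8 cm³ / 0.2088 mm² = 60800 / 0.2088 = 291187.7 mm.
Time extruding = 291187.7 / 33.9 = 8589.6 s.
Layers = ⌈276/0.36⌉ = 767.
Layer-change overhead: 767 × 0.64 → 490.88 s.
Altogether 8589.6 + 490.88 = 9080.48 s, i.e. 2.52 hours.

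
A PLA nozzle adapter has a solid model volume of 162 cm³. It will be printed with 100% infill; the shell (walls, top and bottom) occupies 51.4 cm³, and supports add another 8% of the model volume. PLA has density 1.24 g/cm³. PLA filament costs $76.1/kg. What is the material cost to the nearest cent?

$16.51

Interior volume = 162 − 51.4 = 110.6 cm³.
Infill volume = 1.00 × 110.6 = 110.6 cm³.
Support = 0.08 × 162 = 12.96 cm³.
Total extruded = 51.4 + 110.6 + 12.96, so 174.96 cm³.
Mass = 174.96 × 1.24, so 216.9504 g.
Cost = 216.9504 g / 1000 × $76.1/kg = $16.51.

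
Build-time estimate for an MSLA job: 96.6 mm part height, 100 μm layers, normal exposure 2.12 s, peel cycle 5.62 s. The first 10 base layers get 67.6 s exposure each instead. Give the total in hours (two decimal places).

Layer count = ceil(96.6 / 0.1) = 966.
Burn-in layers = 10 × (67.6 + 5.62), so 732.2 s.
Remaining layers = 956 × (2.12 + 5.62), so 7399.44 s.
Sum: 732.2 + 7399.44 = 8131.64 s → 2.26 hours.

2.26 hours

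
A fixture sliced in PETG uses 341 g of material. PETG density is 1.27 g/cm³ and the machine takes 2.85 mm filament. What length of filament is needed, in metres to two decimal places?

Volume = 341 g / 1.27 g·cm⁻³ = 268.5039 cm³ = 268503.9 mm³.
Cross-section of 2.85 mm filament: π·(2.85/2)² = 6.3794 mm².
Length = 268503.9 / 6.3794 = 42089.21 mm = 42.09 m.

42.09 m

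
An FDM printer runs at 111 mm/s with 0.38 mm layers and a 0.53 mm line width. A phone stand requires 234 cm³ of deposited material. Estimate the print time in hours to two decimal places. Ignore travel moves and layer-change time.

Bead cross-section = 0.38 × 0.53, so 0.2014 mm².
Total extruded path = 234000/0.2014 = 1161866.9 mm.
Time extruding = 1161866.9 / 111 = 10467.3 s.
That's 10467.3 s → 2.91 hours.

2.91 hours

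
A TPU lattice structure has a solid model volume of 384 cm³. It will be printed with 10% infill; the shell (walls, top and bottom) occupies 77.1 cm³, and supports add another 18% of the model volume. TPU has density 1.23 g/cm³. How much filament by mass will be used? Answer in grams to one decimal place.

Interior volume = 384 − 77.1 = 306.9 cm³.
Deposited infill = 0.10 × 306.9, so 30.69 cm³.
Support = 0.18 × 384, so 69.12 cm³.
Total printed volume = 77.1 + 30.69 + 69.12, so 176.91 cm³.
Mass = 176.91 × 1.23, so 217.5993 g.

217.6 g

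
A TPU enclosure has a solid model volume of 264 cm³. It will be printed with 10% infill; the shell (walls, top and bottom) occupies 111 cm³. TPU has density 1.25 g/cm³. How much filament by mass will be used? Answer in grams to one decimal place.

157.9 g

Volume inside the shell = 264 − 111 = 153 cm³.
Infill volume = 0.10 × 153, so 15.3 cm³.
Total extruded: 111 + 15.3 → 126.3 cm³.
Mass = 126.3 × 1.25, so 157.875 g.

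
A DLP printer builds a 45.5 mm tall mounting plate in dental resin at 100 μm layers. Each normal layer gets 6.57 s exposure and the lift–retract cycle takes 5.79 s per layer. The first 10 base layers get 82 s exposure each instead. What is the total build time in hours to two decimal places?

Number of layers: 45.5 / 0.1 → 455 (rounded up).
Bottom layers = 10 × (82 + 5.79), so 877.9 s.
Normal layers: 445 × (6.57 + 5.79) → 5500.2 s.
Total = 877.9 + 5500.2 = 6378.1 s = 1.77 hours.

1.77 hours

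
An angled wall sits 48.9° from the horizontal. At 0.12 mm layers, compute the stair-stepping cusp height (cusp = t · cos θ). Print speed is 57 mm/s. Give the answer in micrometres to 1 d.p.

78.9 μm

cos(48.9°) = 0.6574, so cusp = 0.12 × 0.6574 = 0.078888 mm → 78.9 μm.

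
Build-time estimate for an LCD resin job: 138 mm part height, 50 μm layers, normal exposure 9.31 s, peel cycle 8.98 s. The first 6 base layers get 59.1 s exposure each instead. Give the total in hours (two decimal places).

14.11 hours

Layer count = ceil(138 / 0.05) = 2760.
Base layers = 6 × (59.1 + 8.98) = 408.48 s.
Remaining layers: 2754 × (9.31 + 8.98) → 50370.66 s.
Sum: 408.48 + 50370.66 = 50779.14 s → 14.11 hours.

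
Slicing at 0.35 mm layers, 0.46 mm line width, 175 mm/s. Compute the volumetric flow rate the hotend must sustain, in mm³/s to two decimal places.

28.18

Extrusion cross-section = 0.35 × 0.46, so 0.161 mm².
Q = v·A = 175 × 0.161 = 28.18 mm³/s.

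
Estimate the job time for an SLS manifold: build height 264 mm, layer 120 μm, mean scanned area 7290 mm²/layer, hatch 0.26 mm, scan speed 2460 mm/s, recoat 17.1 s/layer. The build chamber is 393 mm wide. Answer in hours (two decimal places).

17.42 hours

Layers = ⌈264/0.12⌉ = 2200.
Scan path per layer = 7290 / 0.26 = 28038.5 mm.
Laser time per layer = 28038.5 / 2460, so 11.3978 s.
Layer cycle = 11.3978 + 17.1, so 28.4978 s.
Total: 2200 × 28.4978 s = 62695.16 s → 17.42 hours.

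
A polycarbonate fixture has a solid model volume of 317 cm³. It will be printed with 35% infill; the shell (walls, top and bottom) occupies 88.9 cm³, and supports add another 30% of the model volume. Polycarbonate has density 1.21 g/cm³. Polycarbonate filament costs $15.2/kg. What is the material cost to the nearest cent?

$4.85

Interior volume = 317 − 88.9, so 228.1 cm³.
Infill deposited = 0.35 × 228.1 = 79.835 cm³.
Support = 0.30 × 317 = 95.1 cm³.
Deposited volume: 88.9 + 79.835 + 95.1 → 263.835 cm³.
Mass: 263.835 × 1.21 → 319.24035 g.
Cost = 319.24035 g / 1000 × $15.2/kg = $4.85.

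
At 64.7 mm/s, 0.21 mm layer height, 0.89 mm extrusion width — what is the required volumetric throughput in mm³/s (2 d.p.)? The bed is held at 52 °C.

12.09

Bead cross-section = 0.21 × 0.89, so 0.1869 mm².
Volumetric flow = 64.7 × 0.1869 = 12.09 mm³/s.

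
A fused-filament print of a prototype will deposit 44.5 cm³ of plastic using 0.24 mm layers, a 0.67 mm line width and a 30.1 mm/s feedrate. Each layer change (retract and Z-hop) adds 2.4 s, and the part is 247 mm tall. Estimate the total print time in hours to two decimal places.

Line area = 0.24 × 0.67, so 0.1608 mm².
Total extruded path = 44500/0.1608 = 276741.3 mm.
Extrusion time: 276741.3 / 30.1 → 9194.1 s.
Number of layers: 247 / 0.24 → 1030 (rounded up).
Non-print overhead = 1030 × 2.4, so 2472 s.
Total = 9194.1 + 2472 = 11666.1 s = 3.24 hours.

3.24 hours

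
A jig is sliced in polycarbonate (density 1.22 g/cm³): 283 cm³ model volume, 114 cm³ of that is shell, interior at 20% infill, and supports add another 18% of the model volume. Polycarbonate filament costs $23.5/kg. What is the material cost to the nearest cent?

$5.70

Interior volume: 283 − 114 → 169 cm³.
Infill volume = 0.20 × 169, so 33.8 cm³.
Support = 0.18 × 283 = 50.94 cm³.
Total extruded: 114 + 33.8 + 50.94 → 198.74 cm³.
Mass: 198.74 × 1.22 → 242.4628 g.
At $23.5/kg: 242.4628/1000 × 23.5 = $5.70.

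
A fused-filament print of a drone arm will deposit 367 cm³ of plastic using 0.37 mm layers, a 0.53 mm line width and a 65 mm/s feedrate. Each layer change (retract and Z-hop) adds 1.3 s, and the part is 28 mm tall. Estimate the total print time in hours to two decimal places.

8.03 hours

Line area = 0.37 × 0.53 = 0.1961 mm².
Toolpath length = 367 cm³ / 0.1961 mm² = 367000 / 0.1961 = 1871494.1 mm.
Print-move time: 1871494.1 / 65 → 28792.2 s.
Number of layers: 28 / 0.37 → 76 (rounded up).
Layer-change overhead = 76 × 1.3 = 98.8 s.
Altogether 28792.2 + 98.8 = 28891 s, i.e. 8.03 hours.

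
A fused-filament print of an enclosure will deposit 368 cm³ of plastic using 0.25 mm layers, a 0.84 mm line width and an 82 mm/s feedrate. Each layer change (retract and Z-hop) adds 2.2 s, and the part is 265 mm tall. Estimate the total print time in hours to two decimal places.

6.58 hours

Extrusion cross-section = 0.25 × 0.84 = 0.21 mm².
Toolpath length = 368 cm³ / 0.21 mm² = 368000 / 0.21 = 1752381 mm.
Print-move time = 1752381 / 82, so 21370.5 s.
Number of layers: 265 / 0.25 → 1060 (rounded up).
Layer-change overhead: 1060 × 2.2 → 2332 s.
Altogether 21370.5 + 2332 = 23702.5 s, i.e. 6.58 hours.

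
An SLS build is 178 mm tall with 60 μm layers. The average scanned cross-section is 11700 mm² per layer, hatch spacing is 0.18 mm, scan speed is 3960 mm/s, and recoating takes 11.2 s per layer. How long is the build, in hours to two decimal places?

Number of layers: 178 / 0.06 → 2967 (rounded up).
Scan path per layer = 11700 / 0.18, so 65000 mm.
Per-layer scan time = 65000 / 3960, so 16.4141 s.
Layer cycle: 16.4141 + 11.2 → 27.6141 s.
Total: 2967 × 27.6141 s = 81931.0347 s → 22.76 hours.

22.76 hours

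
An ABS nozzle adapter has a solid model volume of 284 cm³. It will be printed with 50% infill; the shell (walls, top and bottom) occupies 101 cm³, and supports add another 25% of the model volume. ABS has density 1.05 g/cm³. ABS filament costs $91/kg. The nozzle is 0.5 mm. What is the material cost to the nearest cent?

$25.18

Interior volume = 284 − 101, so 183 cm³.
Infill deposited = 0.50 × 183, so 91.5 cm³.
Support = 0.25 × 284, so 71 cm³.
Total extruded = 101 + 91.5 + 71 = 263.5 cm³.
Mass = 263.5 × 1.05, so 276.675 g.
At $91/kg: 276.675/1000 × 91 = $25.18.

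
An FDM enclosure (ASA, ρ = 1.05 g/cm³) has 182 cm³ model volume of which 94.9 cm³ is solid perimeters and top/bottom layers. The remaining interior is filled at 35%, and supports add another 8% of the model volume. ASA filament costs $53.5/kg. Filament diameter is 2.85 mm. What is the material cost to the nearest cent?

$7.86

Infill region = 182 − 94.9 = 87.1 cm³.
Infill volume = 0.35 × 87.1 = 30.485 cm³.
Support: 0.08 × 182 → 14.56 cm³.
Total printed volume = 94.9 + 30.485 + 14.56, so 139.945 cm³.
Mass = 139.945 × 1.05, so 146.94225 g.
Cost = 146.94225 g / 1000 × $53.5/kg = $7.86.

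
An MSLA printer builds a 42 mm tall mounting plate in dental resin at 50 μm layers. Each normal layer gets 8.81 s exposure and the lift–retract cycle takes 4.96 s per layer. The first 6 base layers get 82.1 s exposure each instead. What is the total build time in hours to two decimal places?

Number of layers: 42 / 0.05 → 840 (rounded up).
Base layers = 6 × (82.1 + 4.96), so 522.36 s.
Regular layers = 834 × (8.81 + 4.96) = 11484.18 s.
Sum: 522.36 + 11484.18 = 12006.54 s → 3.34 hours.

3.34 hours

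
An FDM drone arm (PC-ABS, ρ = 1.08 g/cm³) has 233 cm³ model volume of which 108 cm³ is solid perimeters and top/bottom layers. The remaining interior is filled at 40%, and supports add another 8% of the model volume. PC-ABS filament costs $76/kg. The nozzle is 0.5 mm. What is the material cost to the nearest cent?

Interior volume = 233 − 108, so 125 cm³.
Infill deposited = 0.40 × 125, so 50 cm³.
Support = 0.08 × 233 = 18.64 cm³.
Total printed volume = 108 + 50 + 18.64 = 176.64 cm³.
Mass = 176.64 × 1.08, so 190.7712 g.
Cost = 190.7712 g / 1000 × $76/kg = $14.50.

$14.50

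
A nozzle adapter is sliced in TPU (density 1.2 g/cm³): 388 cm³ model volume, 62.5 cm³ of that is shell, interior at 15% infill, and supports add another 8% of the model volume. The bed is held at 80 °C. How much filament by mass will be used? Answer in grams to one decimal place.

Volume inside the shell = 388 − 62.5 = 325.5 cm³.
Deposited infill = 0.15 × 325.5 = 48.825 cm³.
Support = 0.08 × 388 = 31.04 cm³.
Total printed volume: 62.5 + 48.825 + 31.04 → 142.365 cm³.
Mass: 142.365 × 1.2 → 170.838 g.

170.8 g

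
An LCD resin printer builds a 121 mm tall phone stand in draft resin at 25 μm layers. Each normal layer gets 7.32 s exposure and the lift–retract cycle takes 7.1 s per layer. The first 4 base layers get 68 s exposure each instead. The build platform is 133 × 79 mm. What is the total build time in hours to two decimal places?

Layers = ⌈121/0.025⌉ = 4840.
Bottom layers = 4 × (68 + 7.1) = 300.4 s.
Regular layers: 4836 × (7.32 + 7.1) → 69735.12 s.
Total = 300.4 + 69735.12 = 70035.52 s = 19.45 hours.

19.45 hours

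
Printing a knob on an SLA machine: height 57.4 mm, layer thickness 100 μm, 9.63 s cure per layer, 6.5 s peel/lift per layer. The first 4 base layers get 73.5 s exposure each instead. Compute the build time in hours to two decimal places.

2.64 hours

Number of layers: 57.4 / 0.1 → 574 (rounded up).
Burn-in layers = 4 × (73.5 + 6.5) = 320 s.
Normal layers = 570 × (9.63 + 6.5) = 9194.1 s.
Sum: 320 + 9194.1 = 9514.1 s → 2.64 hours.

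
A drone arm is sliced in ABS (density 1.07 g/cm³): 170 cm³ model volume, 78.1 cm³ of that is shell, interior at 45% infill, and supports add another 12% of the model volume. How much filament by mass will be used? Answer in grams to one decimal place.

149.6 g

Interior volume = 170 − 78.1, so 91.9 cm³.
Deposited infill = 0.45 × 91.9, so 41.355 cm³.
Support = 0.12 × 170, so 20.4 cm³.
Total extruded = 78.1 + 41.355 + 20.4 = 139.855 cm³.
Mass: 139.855 × 1.07 → 149.64485 g.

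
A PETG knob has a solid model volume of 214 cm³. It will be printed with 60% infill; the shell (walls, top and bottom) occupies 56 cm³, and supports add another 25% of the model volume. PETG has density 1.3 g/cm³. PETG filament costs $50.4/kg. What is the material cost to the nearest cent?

$13.39

Volume inside the shell = 214 − 56, so 158 cm³.
Infill volume = 0.60 × 158, so 94.8 cm³.
Support = 0.25 × 214, so 53.5 cm³.
Deposited volume = 56 + 94.8 + 53.5, so 204.3 cm³.
Mass: 204.3 × 1.3 → 265.59 g.
Cost = 265.59 g / 1000 × $50.4/kg = $13.39.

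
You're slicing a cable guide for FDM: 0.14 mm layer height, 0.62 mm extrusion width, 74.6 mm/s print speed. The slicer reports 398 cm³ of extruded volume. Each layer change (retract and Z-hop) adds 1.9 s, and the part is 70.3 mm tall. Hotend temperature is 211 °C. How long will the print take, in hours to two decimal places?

Extrusion cross-section = 0.14 × 0.62 = 0.0868 mm².
Path length: 398000 mm³ / 0.0868 mm² → 4585253.5 mm.
Print-move time: 4585253.5 / 74.6 → 61464.5 s.
Layers = ⌈70.3/0.14⌉ = 503.
Z-hop total: 503 × 1.9 → 955.7 s.
Altogether 61464.5 + 955.7 = 62420.2 s, i.e. 17.34 hours.

17.34 hours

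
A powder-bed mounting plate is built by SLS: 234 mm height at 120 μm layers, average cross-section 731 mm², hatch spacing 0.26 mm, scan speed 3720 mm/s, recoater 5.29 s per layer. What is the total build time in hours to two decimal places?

3.27 hours

Layers = ⌈234/0.12⌉ = 1950.
Per-layer scan distance: 731 / 0.26 → 2811.5 mm.
Per-layer scan time: 2811.5 / 3720 → 0.7558 s.
Time per layer = 0.7558 + 5.29, so 6.0458 s.
Total: 1950 × 6.0458 s = 11789.31 s → 3.27 hours.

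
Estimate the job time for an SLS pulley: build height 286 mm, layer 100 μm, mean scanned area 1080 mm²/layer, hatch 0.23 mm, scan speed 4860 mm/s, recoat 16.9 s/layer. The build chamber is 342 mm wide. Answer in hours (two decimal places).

14.19 hours

Layer count = ceil(286 / 0.1) = 2860.
Per-layer scan distance = 1080 / 0.23, so 4695.7 mm.
Per-layer scan time = 4695.7 / 4860 = 0.9662 s.
Per-layer time: 0.9662 + 16.9 → 17.8662 s.
Build time = 2860 × 17.8662 = 51097.332 s = 14.19 hours.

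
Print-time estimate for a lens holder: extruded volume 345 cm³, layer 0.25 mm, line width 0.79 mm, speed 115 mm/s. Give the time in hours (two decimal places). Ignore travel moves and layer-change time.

4.22 hours

Extrusion cross-section = 0.25 × 0.79, so 0.1975 mm².
Toolpath length = 345 cm³ / 0.1975 mm² = 345000 / 0.1975 = 1746835.4 mm.
Extrusion time = 1746835.4 / 115 = 15189.9 s.
15189.9 s = 4.22 hours.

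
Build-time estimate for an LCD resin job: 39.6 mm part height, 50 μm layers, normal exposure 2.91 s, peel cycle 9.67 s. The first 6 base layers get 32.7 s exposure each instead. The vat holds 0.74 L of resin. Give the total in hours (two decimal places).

2.82 hours

Number of layers: 39.6 / 0.05 → 792 (rounded up).
Bottom layers = 6 × (32.7 + 9.67) = 254.22 s.
Normal layers = 786 × (2.91 + 9.67) = 9887.88 s.
Total = 254.22 + 9887.88 = 10142.1 s = 2.82 hours.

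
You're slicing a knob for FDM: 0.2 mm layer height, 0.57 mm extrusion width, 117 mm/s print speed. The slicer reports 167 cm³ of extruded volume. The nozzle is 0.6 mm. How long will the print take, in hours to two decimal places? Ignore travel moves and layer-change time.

Bead cross-section = 0.2 × 0.57, so 0.114 mm².
Total extruded path = 167000/0.114 = 1464912.3 mm.
Print-move time = 1464912.3 / 117, so 12520.6 s.
That's 12520.6 s → 3.48 hours.

3.48 hours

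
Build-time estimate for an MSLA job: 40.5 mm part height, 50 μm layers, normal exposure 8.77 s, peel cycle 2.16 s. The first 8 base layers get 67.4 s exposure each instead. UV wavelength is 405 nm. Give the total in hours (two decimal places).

Number of layers: 40.5 / 0.05 → 810 (rounded up).
Burn-in layers: 8 × (67.4 + 2.16) → 556.48 s.
Normal layers = 802 × (8.77 + 2.16) = 8765.86 s.
Total = 556.48 + 8765.86 = 9322.34 s = 2.59 hours.

2.59 hours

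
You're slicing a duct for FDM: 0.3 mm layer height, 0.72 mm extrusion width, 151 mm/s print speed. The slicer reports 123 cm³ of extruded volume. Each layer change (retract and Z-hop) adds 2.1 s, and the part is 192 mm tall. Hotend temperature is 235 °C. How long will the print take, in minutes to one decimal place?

Line area = 0.3 × 0.72, so 0.216 mm².
Total extruded path = 123000/0.216 = 569444.4 mm.
Print-move time: 569444.4 / 151 → 3771.2 s.
Number of layers: 192 / 0.3 → 640 (rounded up).
Z-hop total: 640 × 2.1 → 1344 s.
Altogether 3771.2 + 1344 = 5115.2 s, i.e. 85.3 minutes.

85.3 minutes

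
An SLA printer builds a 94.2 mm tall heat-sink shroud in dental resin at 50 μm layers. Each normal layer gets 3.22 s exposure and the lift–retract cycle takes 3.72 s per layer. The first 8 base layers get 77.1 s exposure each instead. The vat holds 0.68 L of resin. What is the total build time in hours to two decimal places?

3.80 hours

Layers = ⌈94.2/0.05⌉ = 1884.
Base layers: 8 × (77.1 + 3.72) → 646.56 s.
Regular layers = 1876 × (3.22 + 3.72), so 13019.44 s.
Sum: 646.56 + 13019.44 = 13666 s → 3.80 hours.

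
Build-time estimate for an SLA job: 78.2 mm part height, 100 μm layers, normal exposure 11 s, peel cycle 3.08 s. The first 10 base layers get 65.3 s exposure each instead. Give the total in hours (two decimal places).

3.21 hours

Layers = ⌈78.2/0.1⌉ = 782.
Bottom layers: 10 × (65.3 + 3.08) → 683.8 s.
Remaining layers = 772 × (11 + 3.08), so 10869.76 s.
Total = 683.8 + 10869.76 = 11553.56 s = 3.21 hours.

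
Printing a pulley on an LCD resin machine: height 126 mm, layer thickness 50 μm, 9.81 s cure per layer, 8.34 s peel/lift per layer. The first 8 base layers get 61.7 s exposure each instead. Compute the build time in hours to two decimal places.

12.82 hours

Number of layers: 126 / 0.05 → 2520 (rounded up).
Base layers = 8 × (61.7 + 8.34), so 560.32 s.
Remaining layers = 2512 × (9.81 + 8.34), so 45592.8 s.
Sum: 560.32 + 45592.8 = 46153.12 s → 12.82 hours.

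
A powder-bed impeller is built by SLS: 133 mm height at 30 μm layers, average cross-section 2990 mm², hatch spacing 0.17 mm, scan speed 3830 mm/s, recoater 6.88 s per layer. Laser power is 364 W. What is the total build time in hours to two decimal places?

Number of layers: 133 / 0.03 → 4434 (rounded up).
Scan path per layer: 2990 / 0.17 → 17588.2 mm.
Per-layer scan time: 17588.2 / 3830 → 4.5922 s.
Time per layer = 4.5922 + 6.88 = 11.4722 s.
Total: 4434 × 11.4722 s = 50867.7348 s → 14.13 hours.

14.13 hours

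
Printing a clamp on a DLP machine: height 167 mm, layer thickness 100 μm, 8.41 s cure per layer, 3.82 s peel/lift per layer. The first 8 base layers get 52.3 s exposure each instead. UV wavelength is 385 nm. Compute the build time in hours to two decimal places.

5.77 hours

Number of layers: 167 / 0.1 → 1670 (rounded up).
Burn-in layers: 8 × (52.3 + 3.82) → 448.96 s.
Remaining layers: 1662 × (8.41 + 3.82) → 20326.26 s.
Sum: 448.96 + 20326.26 = 20775.22 s → 5.77 hours.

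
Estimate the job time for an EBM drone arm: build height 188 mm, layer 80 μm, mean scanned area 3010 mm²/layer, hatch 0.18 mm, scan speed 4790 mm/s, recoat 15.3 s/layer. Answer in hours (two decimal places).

Layer count = ceil(188 / 0.08) = 2350.
Per-layer scan distance = 3010 / 0.18, so 16722.2 mm.
Beam time per layer: 16722.2 / 4790 → 3.4911 s.
Time per layer: 3.4911 + 15.3 → 18.7911 s.
Build time = 2350 × 18.7911 = 44159.085 s = 12.27 hours.

12.27 hours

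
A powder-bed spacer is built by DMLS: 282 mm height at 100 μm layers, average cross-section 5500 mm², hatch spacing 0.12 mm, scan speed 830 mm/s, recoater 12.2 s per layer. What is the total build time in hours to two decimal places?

Number of layers: 282 / 0.1 → 2820 (rounded up).
Per-layer scan distance = 5500 / 0.12, so 45833.3 mm.
Per-layer scan time = 45833.3 / 830 = 55.2208 s.
Layer cycle: 55.2208 + 12.2 → 67.4208 s.
Total: 2820 × 67.4208 s = 190126.656 s → 52.81 hours.

52.81 hours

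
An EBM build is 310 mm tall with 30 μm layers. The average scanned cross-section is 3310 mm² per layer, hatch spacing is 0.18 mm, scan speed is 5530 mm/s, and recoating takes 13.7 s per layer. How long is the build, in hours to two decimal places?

48.87 hours

Layer count = ceil(310 / 0.03) = 10334.
Scan path per layer = 3310 / 0.18 = 18388.9 mm.
Beam time per layer: 18388.9 / 5530 → 3.3253 s.
Time per layer = 3.3253 + 13.7, so 17.0253 s.
Build time = 10334 × 17.0253 = 175939.4502 s = 48.87 hours.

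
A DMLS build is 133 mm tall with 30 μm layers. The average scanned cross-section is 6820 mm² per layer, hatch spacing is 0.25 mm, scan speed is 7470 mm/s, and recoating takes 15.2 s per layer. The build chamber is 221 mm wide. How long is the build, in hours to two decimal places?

Layer count = ceil(133 / 0.03) = 4434.
Hatch length per layer = 6820 / 0.25 = 27280 mm.
Per-layer scan time: 27280 / 7470 → 3.6519 s.
Time per layer: 3.6519 + 15.2 → 18.8519 s.
4434 layers × 18.8519 s/layer = 83589.3246 s, i.e. 23.22 hours.

23.22 hours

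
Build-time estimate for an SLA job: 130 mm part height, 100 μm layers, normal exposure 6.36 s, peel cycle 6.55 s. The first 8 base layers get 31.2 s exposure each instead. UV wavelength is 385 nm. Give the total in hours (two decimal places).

Number of layers: 130 / 0.1 → 1300 (rounded up).
Bottom layers = 8 × (31.2 + 6.55), so 302 s.
Remaining layers = 1292 × (6.36 + 6.55), so 16679.72 s.
Sum: 302 + 16679.72 = 16981.72 s → 4.72 hours.

4.72 hours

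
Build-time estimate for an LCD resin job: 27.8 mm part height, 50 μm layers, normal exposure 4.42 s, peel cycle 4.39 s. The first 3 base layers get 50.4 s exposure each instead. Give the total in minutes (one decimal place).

Layers = ⌈27.8/0.05⌉ = 556.
Burn-in layers = 3 × (50.4 + 4.39) = 164.37 s.
Remaining layers = 553 × (4.42 + 4.39) = 4871.93 s.
Total = 164.37 + 4871.93 = 5036.3 s = 83.9 minutes.

83.9 minutes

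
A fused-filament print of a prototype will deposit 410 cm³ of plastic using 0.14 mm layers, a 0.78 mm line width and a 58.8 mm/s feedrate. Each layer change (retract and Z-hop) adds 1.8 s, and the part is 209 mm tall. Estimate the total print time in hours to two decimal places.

18.48 hours

Bead cross-section: 0.14 × 0.78 → 0.1092 mm².
Toolpath length = 410 cm³ / 0.1092 mm² = 410000 / 0.1092 = 3754578.8 mm.
Time extruding = 3754578.8 / 58.8 = 63853.4 s.
Number of layers: 209 / 0.14 → 1493 (rounded up).
Non-print overhead = 1493 × 1.8 = 2687.4 s.
Altogether 63853.4 + 2687.4 = 66540.8 s, i.e. 18.48 hours.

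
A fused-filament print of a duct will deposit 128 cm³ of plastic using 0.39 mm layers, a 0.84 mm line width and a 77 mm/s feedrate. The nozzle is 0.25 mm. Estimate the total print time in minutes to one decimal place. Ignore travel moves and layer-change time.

Bead cross-section = 0.39 × 0.84, so 0.3276 mm².
Path length: 128000 mm³ / 0.3276 mm² → 390720.4 mm.
Time extruding = 390720.4 / 77, so 5074.3 s.
In the requested units: 5074.3 s = 84.6 minutes.

84.6 minutes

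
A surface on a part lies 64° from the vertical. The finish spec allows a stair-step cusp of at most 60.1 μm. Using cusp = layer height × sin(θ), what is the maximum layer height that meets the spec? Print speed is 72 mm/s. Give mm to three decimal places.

0.067 mm

sin(64°) = 0.8988; t_max = 0.0601/0.8988 = 0.067 mm.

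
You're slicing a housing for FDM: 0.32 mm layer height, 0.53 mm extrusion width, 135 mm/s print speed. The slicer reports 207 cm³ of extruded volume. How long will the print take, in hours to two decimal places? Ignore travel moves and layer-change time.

Extrusion cross-section: 0.32 × 0.53 → 0.1696 mm².
Path length: 207000 mm³ / 0.1696 mm² → 1220518.9 mm.
Extrusion time: 1220518.9 / 135 → 9040.9 s.
In the requested units: 9040.9 s = 2.51 hours.

2.51 hours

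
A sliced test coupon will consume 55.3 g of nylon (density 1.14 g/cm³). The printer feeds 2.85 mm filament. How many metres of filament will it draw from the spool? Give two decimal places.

Volume = 55.3 g / 1.14 g·cm⁻³ = 48.5088 cm³ = 48508.8 mm³.
Cross-section of 2.85 mm filament: π·(2.85/2)² = 6.3794 mm².
L = V/A = 48508.8/6.3794 = 7603.98 mm → 7.60 m.

7.60 m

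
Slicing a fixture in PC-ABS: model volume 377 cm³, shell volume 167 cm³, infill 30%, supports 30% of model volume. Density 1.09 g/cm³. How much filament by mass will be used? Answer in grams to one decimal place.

Infill region: 377 − 167 → 210 cm³.
Deposited infill: 0.30 × 210 → 63 cm³.
Support = 0.30 × 377 = 113.1 cm³.
Deposited volume: 167 + 63 + 113.1 → 343.1 cm³.
Mass = 343.1 × 1.09, so 373.979 g.

374.0 g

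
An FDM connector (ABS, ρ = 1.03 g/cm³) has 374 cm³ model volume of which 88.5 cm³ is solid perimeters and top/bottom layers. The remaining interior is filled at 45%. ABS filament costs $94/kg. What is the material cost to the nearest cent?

Interior volume = 374 − 88.5 = 285.5 cm³.
Infill deposited: 0.45 × 285.5 → 128.475 cm³.
Deposited volume = 88.5 + 128.475 = 216.975 cm³.
Mass = 216.975 × 1.03, so 223.48425 g.
At $94/kg: 223.48425/1000 × 94 = $21.01.

$21.01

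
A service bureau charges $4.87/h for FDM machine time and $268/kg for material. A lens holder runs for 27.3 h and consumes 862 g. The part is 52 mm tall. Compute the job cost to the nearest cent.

$363.97

Time charge = 4.87 × 27.3, so $132.951.
Feedstock cost: 268 × 862/1000 → $231.016.
Total = 132.951 + 231.016 = 363.967 ≈ $363.97.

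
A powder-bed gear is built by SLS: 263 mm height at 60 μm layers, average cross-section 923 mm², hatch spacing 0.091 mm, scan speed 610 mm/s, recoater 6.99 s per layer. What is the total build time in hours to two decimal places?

Layers = ⌈263/0.06⌉ = 4384.
Hatch length per layer: 923 / 0.091 → 10142.9 mm.
Scan time per layer = 10142.9 / 610, so 16.6277 s.
Time per layer = 16.6277 + 6.99 = 23.6177 s.
Total: 4384 × 23.6177 s = 103539.9968 s → 28.76 hours.

28.76 hours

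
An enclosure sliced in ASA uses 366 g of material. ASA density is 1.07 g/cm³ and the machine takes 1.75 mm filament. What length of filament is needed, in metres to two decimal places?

Volume = 366 g / 1.07 g·cm⁻³ = 342.0561 cm³ = 342056.1 mm³.
Filament cross-section = π × (1.75/2)² = 2.4053 mm².
Length = 342056.1 / 2.4053 = 142209.33 mm = 142.21 m.

142.21 m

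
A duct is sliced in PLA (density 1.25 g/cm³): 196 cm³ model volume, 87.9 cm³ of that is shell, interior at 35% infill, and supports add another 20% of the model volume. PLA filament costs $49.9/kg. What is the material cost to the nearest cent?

$10.29

Volume inside the shell = 196 − 87.9 = 108.1 cm³.
Infill volume = 0.35 × 108.1 = 37.835 cm³.
Support = 0.20 × 196, so 39.2 cm³.
Total extruded: 87.9 + 37.835 + 39.2 → 164.935 cm³.
Mass: 164.935 × 1.25 → 206.16875 g.
At $49.9/kg: 206.16875/1000 × 49.9 = $10.29.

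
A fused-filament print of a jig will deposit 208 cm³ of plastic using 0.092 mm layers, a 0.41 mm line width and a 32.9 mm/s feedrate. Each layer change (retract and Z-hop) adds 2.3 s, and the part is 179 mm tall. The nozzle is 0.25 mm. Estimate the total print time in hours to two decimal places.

Bead cross-section = 0.092 × 0.41 = 0.03772 mm².
Toolpath length = 208 cm³ / 0.03772 mm² = 208000 / 0.03772 = 5514316 mm.
Print-move time = 5514316 / 32.9, so 167608.4 s.
Layers = ⌈179/0.092⌉ = 1946.
Layer-change overhead = 1946 × 2.3 = 4475.8 s.
Total = 167608.4 + 4475.8 = 172084.2 s = 47.80 hours.

47.80 hours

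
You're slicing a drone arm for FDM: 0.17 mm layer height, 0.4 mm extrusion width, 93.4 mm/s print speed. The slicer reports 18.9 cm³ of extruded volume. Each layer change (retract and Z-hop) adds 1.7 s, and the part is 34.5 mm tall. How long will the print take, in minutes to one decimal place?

55.3 minutes

Line area = 0.17 × 0.4 = 0.068 mm².
Total extruded path = 18900/0.068 = 277941.2 mm.
Extrusion time = 277941.2 / 93.4 = 2975.8 s.
Layer count = ceil(34.5 / 0.17) = 203.
Layer-change overhead = 203 × 1.7, so 345.1 s.
Altogether 2975.8 + 345.1 = 3320.9 s, i.e. 55.3 minutes.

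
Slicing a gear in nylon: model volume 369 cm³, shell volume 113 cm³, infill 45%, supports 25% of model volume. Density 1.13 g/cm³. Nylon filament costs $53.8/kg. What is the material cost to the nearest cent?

$19.48

Infill region = 369 − 113 = 256 cm³.
Deposited infill = 0.45 × 256 = 115.2 cm³.
Support: 0.25 × 369 → 92.25 cm³.
Total extruded: 113 + 115.2 + 92.25 → 320.45 cm³.
Mass: 320.45 × 1.13 → 362.1085 g.
Cost = 362.1085 g / 1000 × $53.8/kg = $19.48.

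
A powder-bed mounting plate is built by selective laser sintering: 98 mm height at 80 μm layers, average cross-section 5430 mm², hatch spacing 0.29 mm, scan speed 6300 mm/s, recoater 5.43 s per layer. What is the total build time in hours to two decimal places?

2.86 hours

Number of layers: 98 / 0.08 → 1225 (rounded up).
Per-layer scan distance: 5430 / 0.29 → 18724.1 mm.
Scan time per layer: 18724.1 / 6300 → 2.9721 s.
Per-layer time = 2.9721 + 5.43, so 8.4021 s.
1225 layers × 8.4021 s/layer = 10292.5725 s, i.e. 2.86 hours.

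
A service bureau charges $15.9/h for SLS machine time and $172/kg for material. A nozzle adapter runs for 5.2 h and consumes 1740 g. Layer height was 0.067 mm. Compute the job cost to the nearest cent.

$381.96

Machine-time cost: 15.9 × 5.2 → $82.68.
Feedstock cost = 172 × 1740/1000, so $299.28.
Job cost: 82.68 + 299.28 = $381.96.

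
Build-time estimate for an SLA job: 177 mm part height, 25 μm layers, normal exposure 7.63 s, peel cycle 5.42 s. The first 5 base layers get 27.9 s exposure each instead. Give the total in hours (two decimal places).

Layer count = ceil(177 / 0.025) = 7080.
Bottom layers = 5 × (27.9 + 5.42), so 166.6 s.
Regular layers: 7075 × (7.63 + 5.42) → 92328.75 s.
Total = 166.6 + 92328.75 = 92495.35 s = 25.69 hours.

25.69 hours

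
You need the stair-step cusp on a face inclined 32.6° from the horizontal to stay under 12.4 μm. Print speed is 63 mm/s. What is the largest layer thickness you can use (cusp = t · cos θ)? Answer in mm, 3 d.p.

0.015 mm

cos(32.6°) = 0.8425; t_max = 0.0124/0.8425 = 0.015 mm.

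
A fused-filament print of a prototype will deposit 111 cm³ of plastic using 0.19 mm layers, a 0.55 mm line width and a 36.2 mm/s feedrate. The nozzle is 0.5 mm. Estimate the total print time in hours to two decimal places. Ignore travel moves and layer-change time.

Bead cross-section = 0.19 × 0.55, so 0.1045 mm².
Toolpath length = 111 cm³ / 0.1045 mm² = 111000 / 0.1045 = 1062201 mm.
Extrusion time: 1062201 / 36.2 → 29342.6 s.
That's 29342.6 s → 8.15 hours.

8.15 hours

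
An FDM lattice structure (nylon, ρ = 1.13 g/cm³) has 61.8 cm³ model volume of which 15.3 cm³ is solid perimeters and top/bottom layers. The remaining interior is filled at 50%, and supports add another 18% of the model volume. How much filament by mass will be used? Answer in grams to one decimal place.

56.1 g

Volume inside the shell: 61.8 − 15.3 → 46.5 cm³.
Infill deposited = 0.50 × 46.5, so 23.25 cm³.
Support: 0.18 × 61.8 → 11.124 cm³.
Total extruded: 15.3 + 23.25 + 11.124 → 49.674 cm³.
Mass: 49.674 × 1.13 → 56.13162 g.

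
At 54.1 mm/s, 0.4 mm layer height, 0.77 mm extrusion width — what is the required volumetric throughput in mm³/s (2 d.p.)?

16.66

Bead cross-section: 0.4 × 0.77 → 0.308 mm².
Q = v·A = 54.1 × 0.308 = 16.66 mm³/s.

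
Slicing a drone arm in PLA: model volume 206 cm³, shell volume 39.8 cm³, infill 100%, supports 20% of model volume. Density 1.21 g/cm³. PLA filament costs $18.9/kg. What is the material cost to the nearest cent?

$5.65

Volume inside the shell = 206 − 39.8, so 166.2 cm³.
Infill deposited = 1.00 × 166.2, so 166.2 cm³.
Support: 0.20 × 206 → 41.2 cm³.
Deposited volume = 39.8 + 166.2 + 41.2 = 247.2 cm³.
Mass = 247.2 × 1.21, so 299.112 g.
Cost = 299.112 g / 1000 × $18.9/kg = $5.65.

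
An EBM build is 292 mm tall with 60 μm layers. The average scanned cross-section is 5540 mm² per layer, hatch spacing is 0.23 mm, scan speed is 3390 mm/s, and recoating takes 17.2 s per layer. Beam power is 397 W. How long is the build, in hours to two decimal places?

32.86 hours

Layer count = ceil(292 / 0.06) = 4867.
Hatch length per layer = 5540 / 0.23, so 24087 mm.
Beam time per layer = 24087 / 3390 = 7.1053 s.
Layer cycle: 7.1053 + 17.2 → 24.3053 s.
Build time = 4867 × 24.3053 = 118293.8951 s = 32.86 hours.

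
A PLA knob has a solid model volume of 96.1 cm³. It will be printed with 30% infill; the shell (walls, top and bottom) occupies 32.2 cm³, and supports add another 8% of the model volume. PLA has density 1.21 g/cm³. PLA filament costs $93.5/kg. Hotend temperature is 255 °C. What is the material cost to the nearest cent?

Volume inside the shell = 96.1 − 32.2, so 63.9 cm³.
Deposited infill = 0.30 × 63.9, so 19.17 cm³.
Support = 0.08 × 96.1 = 7.688 cm³.
Total printed volume = 32.2 + 19.17 + 7.688, so 59.058 cm³.
Mass: 59.058 × 1.21 → 71.46018 g.
Cost = 71.46018 g / 1000 × $93.5/kg = $6.68.

$6.68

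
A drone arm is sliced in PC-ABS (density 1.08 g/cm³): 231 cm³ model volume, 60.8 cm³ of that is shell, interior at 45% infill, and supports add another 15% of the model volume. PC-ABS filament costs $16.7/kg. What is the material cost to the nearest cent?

Infill region = 231 − 60.8, so 170.2 cm³.
Deposited infill = 0.45 × 170.2 = 76.59 cm³.
Support: 0.15 × 231 → 34.65 cm³.
Total extruded: 60.8 + 76.59 + 34.65 → 172.04 cm³.
Mass = 172.04 × 1.08, so 185.8032 g.
At $16.7/kg: 185.8032/1000 × 16.7 = $3.10.

$3.10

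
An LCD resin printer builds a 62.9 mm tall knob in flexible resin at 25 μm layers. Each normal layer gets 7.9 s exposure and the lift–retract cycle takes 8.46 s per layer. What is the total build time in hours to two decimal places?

Layers = ⌈62.9/0.025⌉ = 2516.
Per-layer time: 7.9 + 8.46 → 16.36 s.
Build time: 2516 × 16.36 s = 41161.76 s, i.e. 11.43 hours.

11.43 hours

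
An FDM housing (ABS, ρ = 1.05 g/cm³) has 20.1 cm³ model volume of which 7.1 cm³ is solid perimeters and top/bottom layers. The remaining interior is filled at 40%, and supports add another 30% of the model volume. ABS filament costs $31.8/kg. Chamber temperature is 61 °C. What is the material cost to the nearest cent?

$0.61

Interior volume = 20.1 − 7.1 = 13 cm³.
Infill volume: 0.40 × 13 → 5.2 cm³.
Support = 0.30 × 20.1 = 6.03 cm³.
Deposited volume = 7.1 + 5.2 + 6.03 = 18.33 cm³.
Mass = 18.33 × 1.05 = 19.2465 g.
Cost = 19.2465 g / 1000 × $31.8/kg = $0.61.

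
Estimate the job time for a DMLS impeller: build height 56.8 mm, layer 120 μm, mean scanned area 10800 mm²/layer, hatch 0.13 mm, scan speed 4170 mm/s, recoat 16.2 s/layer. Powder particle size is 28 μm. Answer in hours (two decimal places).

4.76 hours

Number of layers: 56.8 / 0.12 → 474 (rounded up).
Scan path per layer = 10800 / 0.13, so 83076.9 mm.
Scan time per layer = 83076.9 / 4170, so 19.9225 s.
Per-layer time: 19.9225 + 16.2 → 36.1225 s.
474 layers × 36.1225 s/layer = 17122.065 s, i.e. 4.76 hours.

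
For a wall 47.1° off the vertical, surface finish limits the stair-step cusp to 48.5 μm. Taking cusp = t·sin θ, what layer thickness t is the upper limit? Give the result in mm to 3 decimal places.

0.066 mm

t = h_c / sin θ = 0.0485 / 0.7325 = 0.066 mm.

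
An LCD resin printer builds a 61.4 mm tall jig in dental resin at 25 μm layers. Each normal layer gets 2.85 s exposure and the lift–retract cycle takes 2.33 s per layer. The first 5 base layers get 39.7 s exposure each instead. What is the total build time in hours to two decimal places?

3.59 hours

Layer count = ceil(61.4 / 0.025) = 2456.
Bottom layers = 5 × (39.7 + 2.33), so 210.15 s.
Regular layers = 2451 × (2.85 + 2.33) = 12696.18 s.
Total = 210.15 + 12696.18 = 12906.33 s = 3.59 hours.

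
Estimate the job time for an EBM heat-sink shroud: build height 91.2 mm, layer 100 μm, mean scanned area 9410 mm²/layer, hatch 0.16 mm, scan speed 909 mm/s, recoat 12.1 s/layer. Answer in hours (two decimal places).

Layer count = ceil(91.2 / 0.1) = 912.
Hatch length per layer = 9410 / 0.16 = 58812.5 mm.
Scan time per layer = 58812.5 / 909 = 64.7002 s.
Per-layer time = 64.7002 + 12.1 = 76.8002 s.
Build time = 912 × 76.8002 = 70041.7824 s = 19.46 hours.

19.46 hours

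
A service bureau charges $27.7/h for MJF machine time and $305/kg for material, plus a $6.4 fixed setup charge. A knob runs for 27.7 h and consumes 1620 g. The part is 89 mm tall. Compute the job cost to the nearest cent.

$1267.79

Machine cost = 27.7 × 27.7, so $767.29.
Material cost: 305 × 1620/1000 → $494.10.
Total = 767.29 + 494.10 + 6.4 = $1267.79.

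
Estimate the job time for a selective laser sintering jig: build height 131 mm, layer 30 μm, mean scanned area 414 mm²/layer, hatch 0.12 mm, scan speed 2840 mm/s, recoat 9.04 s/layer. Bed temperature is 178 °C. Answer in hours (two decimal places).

12.44 hours

Layers = ⌈131/0.03⌉ = 4367.
Scan path per layer = 414 / 0.12, so 3450 mm.
Laser time per layer: 3450 / 2840 → 1.2148 s.
Per-layer time: 1.2148 + 9.04 → 10.2548 s.
Total: 4367 × 10.2548 s = 44782.7116 s → 12.44 hours.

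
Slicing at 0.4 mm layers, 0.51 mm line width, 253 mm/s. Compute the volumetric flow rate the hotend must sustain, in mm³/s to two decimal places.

51.61

A = 0.4 × 0.51, so 0.204 mm².
Volumetric flow = 253 × 0.204 = 51.61 mm³/s.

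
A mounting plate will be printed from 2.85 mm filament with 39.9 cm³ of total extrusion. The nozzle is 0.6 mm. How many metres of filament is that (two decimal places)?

A = π r² = π × 1.425² = 6.3794 mm².
L = 39900 mm³ / 6.3794 mm² = 6254.51 mm, i.e. 6.25 m.

6.25 m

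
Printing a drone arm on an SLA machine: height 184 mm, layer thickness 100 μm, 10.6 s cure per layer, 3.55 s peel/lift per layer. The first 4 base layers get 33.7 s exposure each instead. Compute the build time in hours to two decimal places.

7.26 hours

Number of layers: 184 / 0.1 → 1840 (rounded up).
Burn-in layers: 4 × (33.7 + 3.55) → 149 s.
Normal layers: 1836 × (10.6 + 3.55) → 25979.4 s.
Total = 149 + 25979.4 = 26128.4 s = 7.26 hours.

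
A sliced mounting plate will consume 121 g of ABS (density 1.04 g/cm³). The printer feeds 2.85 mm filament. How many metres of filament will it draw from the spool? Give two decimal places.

18.24 m

Volume = 121 g / 1.04 g·cm⁻³ = 116.3462 cm³ = 116346.2 mm³.
Cross-section of 2.85 mm filament: π·(2.85/2)² = 6.3794 mm².
L = V/A = 116346.2/6.3794 = 18237.8 mm → 18.24 m.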